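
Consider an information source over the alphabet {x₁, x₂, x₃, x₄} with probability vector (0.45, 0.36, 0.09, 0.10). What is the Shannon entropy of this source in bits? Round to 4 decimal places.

H = −Σ pᵢ log₂ pᵢ.
−0.45·log₂(0.45) = 0.5184
−0.36·log₂(0.36) = 0.5306
−0.09·log₂(0.09) = 0.3127
−0.10·log₂(0.10) = 0.3322
Sum ≈ 1.6939 → 1.6939 bits.

1.6939 bits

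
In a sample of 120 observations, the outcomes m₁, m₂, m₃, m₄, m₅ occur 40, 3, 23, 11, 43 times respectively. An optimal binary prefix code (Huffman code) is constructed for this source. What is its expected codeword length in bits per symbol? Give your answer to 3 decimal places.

2.067 bits/symbol

Probabilities are the counts divided by 120.
Repeatedly combine the two least-probable nodes; the expected code length is the sum of the merged weights.
merge 1/40 + 11/120 → 7/60
merge 7/60 + 23/120 → 37/120
merge 37/120 + 1/3 → 77/120
merge 43/120 + 77/120 → 1
L = 7/60 + 37/120 + 77/120 + 1 = 31/15 ≈ 2.067 bits/symbol.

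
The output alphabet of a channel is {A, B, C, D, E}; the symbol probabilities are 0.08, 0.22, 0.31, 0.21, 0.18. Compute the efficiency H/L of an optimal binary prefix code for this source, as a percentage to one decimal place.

Entropy H = −Σ p log₂ p ≈ 2.2140 bits.
Huffman merges: 2/25+9/50→13/50; 21/100+11/50→43/100; 13/50+31/100→57/100; 43/100+57/100→1. L = 113/50 ≈ 2.2600.
Efficiency = H/L = 2.2140/2.2600 = 98.0%.

98.0%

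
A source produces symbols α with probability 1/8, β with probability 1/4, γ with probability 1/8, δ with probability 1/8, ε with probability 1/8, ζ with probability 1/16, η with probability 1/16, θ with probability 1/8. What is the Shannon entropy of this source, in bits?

Each probability is a power of 1/2, so log₂(1/p) is an integer.
H = Σ p·log₂(1/p) = 1/8·3 + 1/4·2 + 1/8·3 + 1/8·3 + 1/8·3 + 1/16·4 + 1/16·4 + 1/8·3 = 2.875 bits.

2.875 bits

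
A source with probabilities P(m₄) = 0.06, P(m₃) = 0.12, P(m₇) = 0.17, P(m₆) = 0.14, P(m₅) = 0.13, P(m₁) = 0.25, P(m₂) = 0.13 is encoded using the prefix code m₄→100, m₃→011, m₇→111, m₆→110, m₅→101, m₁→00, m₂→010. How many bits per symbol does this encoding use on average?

2.75 bits/symbol

L̄ = Σ pᵢ·ℓᵢ = 0.06·3 + 0.12·3 + 0.17·3 + 0.14·3 + 0.13·3 + 0.25·2 + 0.13·3 = 2.75 bits/symbol.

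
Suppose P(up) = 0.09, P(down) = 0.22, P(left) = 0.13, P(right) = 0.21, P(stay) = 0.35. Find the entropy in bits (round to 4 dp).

H = −Σ pᵢ log₂ pᵢ.
−0.09·log₂(0.09) = 0.3127
−0.22·log₂(0.22) = 0.4806
−0.13·log₂(0.13) = 0.3826
−0.21·log₂(0.21) = 0.4728
−0.35·log₂(0.35) = 0.5301
Sum ≈ 2.1788 → 2.1788 bits.

2.1788 bits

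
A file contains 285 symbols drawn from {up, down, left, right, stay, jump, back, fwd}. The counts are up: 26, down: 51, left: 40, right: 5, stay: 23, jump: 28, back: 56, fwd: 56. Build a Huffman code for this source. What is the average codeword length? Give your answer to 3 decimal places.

2.895 bits/symbol

Probabilities are the counts divided by 285.
Repeatedly combine the two least-probable nodes; the expected code length is the sum of the merged weights.
merge 1/57 + 23/285 → 28/285
merge 26/285 + 28/285 → 18/95
merge 28/285 + 8/57 → 68/285
merge 17/95 + 18/95 → 7/19
merge 56/285 + 56/285 → 112/285
merge 68/285 + 7/19 → 173/285
merge 112/285 + 173/285 → 1
L = 28/285 + 18/95 + 68/285 + 7/19 + 112/285 + 173/285 + 1 = 55/19 ≈ 2.895 bits/symbol.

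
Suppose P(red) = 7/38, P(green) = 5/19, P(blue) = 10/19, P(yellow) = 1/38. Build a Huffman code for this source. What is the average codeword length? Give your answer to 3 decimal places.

Repeatedly combine the two least-probable nodes; the expected code length is the sum of the merged weights.
merge 1/38 + 7/38 → 4/19
merge 4/19 + 5/19 → 9/19
merge 9/19 + 10/19 → 1
L = 4/19 + 9/19 + 1 = 32/19 ≈ 1.684 bits/symbol.

1.684 bits/symbol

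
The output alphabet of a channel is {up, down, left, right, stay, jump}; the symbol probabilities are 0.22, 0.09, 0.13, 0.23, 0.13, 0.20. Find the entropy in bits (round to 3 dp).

H = −Σ pᵢ log₂ pᵢ.
−0.22·log₂(0.22) = 0.4806
−0.09·log₂(0.09) = 0.3127
−0.13·log₂(0.13) = 0.3826
−0.23·log₂(0.23) = 0.4877
−0.13·log₂(0.13) = 0.3826
−0.20·log₂(0.20) = 0.4644
Sum ≈ 2.5106 → 2.511 bits.

2.511 bits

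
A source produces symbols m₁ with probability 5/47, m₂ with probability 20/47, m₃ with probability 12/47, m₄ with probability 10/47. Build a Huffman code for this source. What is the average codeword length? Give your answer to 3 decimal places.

1.894 bits/symbol

Repeatedly combine the two least-probable nodes; the expected code length is the sum of the merged weights.
merge 5/47 + 10/47 → 15/47
merge 12/47 + 15/47 → 27/47
merge 20/47 + 27/47 → 1
L = 15/47 + 27/47 + 1 = 89/47 ≈ 1.894 bits/symbol.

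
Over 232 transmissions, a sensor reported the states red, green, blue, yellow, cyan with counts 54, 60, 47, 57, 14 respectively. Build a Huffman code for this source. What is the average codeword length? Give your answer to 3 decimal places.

2.263 bits/symbol

Probabilities are the counts divided by 232.
Repeatedly combine the two least-probable nodes; the expected code length is the sum of the merged weights.
merge 7/116 + 47/232 → 61/232
merge 27/116 + 57/232 → 111/232
merge 15/58 + 61/232 → 121/232
merge 111/232 + 121/232 → 1
L = 61/232 + 111/232 + 121/232 + 1 = 525/232 ≈ 2.263 bits/symbol.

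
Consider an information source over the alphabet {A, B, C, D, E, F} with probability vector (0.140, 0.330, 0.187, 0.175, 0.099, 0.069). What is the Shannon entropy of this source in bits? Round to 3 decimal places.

H = −Σ pᵢ log₂ pᵢ.
−0.140·log₂(0.140) = 0.3971
−0.330·log₂(0.330) = 0.5278
−0.187·log₂(0.187) = 0.4523
−0.175·log₂(0.175) = 0.4401
−0.099·log₂(0.099) = 0.3303
−0.069·log₂(0.069) = 0.2662
Sum ≈ 2.4138 → 2.414 bits.

2.414 bits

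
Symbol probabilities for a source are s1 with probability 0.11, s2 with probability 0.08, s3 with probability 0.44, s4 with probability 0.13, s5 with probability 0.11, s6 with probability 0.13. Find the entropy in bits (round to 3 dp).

H = −Σ pᵢ log₂ pᵢ.
−0.11·log₂(0.11) = 0.3503
−0.08·log₂(0.08) = 0.2915
−0.44·log₂(0.44) = 0.5211
−0.13·log₂(0.13) = 0.3826
−0.11·log₂(0.11) = 0.3503
−0.13·log₂(0.13) = 0.3826
Sum ≈ 2.2785 → 2.279 bits.

2.279 bits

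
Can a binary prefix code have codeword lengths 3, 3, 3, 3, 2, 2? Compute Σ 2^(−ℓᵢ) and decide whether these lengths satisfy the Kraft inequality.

With common denominator 2^3 = 8: Σ 2^(−ℓᵢ) = 1/8 + 1/8 + 1/8 + 1/8 + 2/8 + 2/8 = 8/8 = 1.
Kraft's inequality requires Σ ≤ 1; here Σ = 1 ≤ 1, so such a prefix code exists.

1; yes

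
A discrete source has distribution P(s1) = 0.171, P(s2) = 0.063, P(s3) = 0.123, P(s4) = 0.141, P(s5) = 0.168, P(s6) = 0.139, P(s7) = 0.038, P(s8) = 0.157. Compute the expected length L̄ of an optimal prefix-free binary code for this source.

Repeatedly combine the two least-probable nodes; the expected code length is the sum of the merged weights.
merge 19/500 + 63/1000 → 101/1000
merge 101/1000 + 123/1000 → 28/125
merge 139/1000 + 141/1000 → 7/25
merge 157/1000 + 21/125 → 13/40
merge 171/1000 + 28/125 → 79/200
merge 7/25 + 13/40 → 121/200
merge 79/200 + 121/200 → 1
L = 101/1000 + 28/125 + 7/25 + 13/40 + 79/200 + 121/200 + 1 = 293/100 = 2.93 bits/symbol.

2.93 bits/symbol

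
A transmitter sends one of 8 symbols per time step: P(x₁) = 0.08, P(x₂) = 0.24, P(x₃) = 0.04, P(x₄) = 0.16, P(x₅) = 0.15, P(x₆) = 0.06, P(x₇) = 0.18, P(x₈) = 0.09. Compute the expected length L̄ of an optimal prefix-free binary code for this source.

Repeatedly combine the two least-probable nodes; the expected code length is the sum of the merged weights.
merge 1/25 + 3/50 → 1/10
merge 2/25 + 9/100 → 17/100
merge 1/10 + 3/20 → 1/4
merge 4/25 + 17/100 → 33/100
merge 9/50 + 6/25 → 21/50
merge 1/4 + 33/100 → 29/50
merge 21/50 + 29/50 → 1
L = 1/10 + 17/100 + 1/4 + 33/100 + 21/50 + 29/50 + 1 = 57/20 = 2.85 bits/symbol.

2.85 bits/symbol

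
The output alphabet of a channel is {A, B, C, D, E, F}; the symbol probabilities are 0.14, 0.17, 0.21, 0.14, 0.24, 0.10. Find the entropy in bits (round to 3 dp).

H = −Σ pᵢ log₂ pᵢ.
−0.14·log₂(0.14) = 0.3971
−0.17·log₂(0.17) = 0.4346
−0.21·log₂(0.21) = 0.4728
−0.14·log₂(0.14) = 0.3971
−0.24·log₂(0.24) = 0.4941
−0.10·log₂(0.10) = 0.3322
Sum ≈ 2.5280 → 2.528 bits.

2.528 bits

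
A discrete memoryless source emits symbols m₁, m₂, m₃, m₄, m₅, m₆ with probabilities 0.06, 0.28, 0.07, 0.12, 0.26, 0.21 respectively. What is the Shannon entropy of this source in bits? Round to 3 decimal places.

H = −Σ pᵢ log₂ pᵢ.
−0.06·log₂(0.06) = 0.2435
−0.28·log₂(0.28) = 0.5142
−0.07·log₂(0.07) = 0.2686
−0.12·log₂(0.12) = 0.3671
−0.26·log₂(0.26) = 0.5053
−0.21·log₂(0.21) = 0.4728
Sum ≈ 2.3715 → 2.371 bits.

2.371 bits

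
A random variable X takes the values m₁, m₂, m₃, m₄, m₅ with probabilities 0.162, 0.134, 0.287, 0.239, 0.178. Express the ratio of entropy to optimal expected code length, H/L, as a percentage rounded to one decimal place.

98.8%

Entropy H = −Σ p log₂ p ≈ 2.2676 bits.
Huffman merges: 67/500+81/500→37/125; 89/500+239/1000→417/1000; 287/1000+37/125→583/1000; 417/1000+583/1000→1. L = 287/125 ≈ 2.2960.
Efficiency = H/L = 2.2676/2.2960 = 98.8%.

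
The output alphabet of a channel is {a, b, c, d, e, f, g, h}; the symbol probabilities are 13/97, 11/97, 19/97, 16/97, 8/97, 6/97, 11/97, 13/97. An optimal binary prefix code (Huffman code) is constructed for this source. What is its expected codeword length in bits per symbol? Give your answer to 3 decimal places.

2.948 bits/symbol

Repeatedly combine the two least-probable nodes; the expected code length is the sum of the merged weights.
merge 6/97 + 8/97 → 14/97
merge 11/97 + 11/97 → 22/97
merge 13/97 + 13/97 → 26/97
merge 14/97 + 16/97 → 30/97
merge 19/97 + 22/97 → 41/97
merge 26/97 + 30/97 → 56/97
merge 41/97 + 56/97 → 1
L = 14/97 + 22/97 + 26/97 + 30/97 + 41/97 + 56/97 + 1 = 286/97 ≈ 2.948 bits/symbol.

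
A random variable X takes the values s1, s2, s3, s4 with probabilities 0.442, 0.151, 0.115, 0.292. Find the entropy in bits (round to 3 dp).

H = −Σ pᵢ log₂ pᵢ.
−0.442·log₂(0.442) = 0.5206
−0.151·log₂(0.151) = 0.4118
−0.115·log₂(0.115) = 0.3588
−0.292·log₂(0.292) = 0.5186
Sum ≈ 1.8099 → 1.810 bits.

1.810 bits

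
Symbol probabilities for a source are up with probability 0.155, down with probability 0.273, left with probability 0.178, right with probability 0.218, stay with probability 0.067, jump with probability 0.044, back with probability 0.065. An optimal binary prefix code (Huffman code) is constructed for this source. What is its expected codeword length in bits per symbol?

2.616 bits/symbol

Repeatedly combine the two least-probable nodes; the expected code length is the sum of the merged weights.
merge 11/250 + 13/200 → 109/1000
merge 67/1000 + 109/1000 → 22/125
merge 31/200 + 22/125 → 331/1000
merge 89/500 + 109/500 → 99/250
merge 273/1000 + 331/1000 → 151/250
merge 99/250 + 151/250 → 1
L = 109/1000 + 22/125 + 331/1000 + 99/250 + 151/250 + 1 = 327/125 = 2.616 bits/symbol.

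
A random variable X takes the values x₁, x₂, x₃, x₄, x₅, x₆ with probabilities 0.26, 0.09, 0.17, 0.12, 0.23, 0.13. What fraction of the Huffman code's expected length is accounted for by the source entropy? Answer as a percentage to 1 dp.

Entropy H = −Σ p log₂ p ≈ 2.4899 bits.
Huffman merges: 9/100+3/25→21/100; 13/100+17/100→3/10; 21/100+23/100→11/25; 13/50+3/10→14/25; 11/25+14/25→1. L = 251/100 ≈ 2.5100.
Efficiency = H/L = 2.4899/2.5100 = 99.2%.

99.2%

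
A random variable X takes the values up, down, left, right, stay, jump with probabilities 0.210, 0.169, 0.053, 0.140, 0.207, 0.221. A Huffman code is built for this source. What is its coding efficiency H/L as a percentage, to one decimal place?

Entropy H = −Σ p log₂ p ≈ 2.4797 bits.
Huffman merges: 53/1000+7/50→193/1000; 169/1000+193/1000→181/500; 207/1000+21/100→417/1000; 221/1000+181/500→583/1000; 417/1000+583/1000→1. L = 511/200 ≈ 2.5550.
Efficiency = H/L = 2.4797/2.5550 = 97.1%.

97.1%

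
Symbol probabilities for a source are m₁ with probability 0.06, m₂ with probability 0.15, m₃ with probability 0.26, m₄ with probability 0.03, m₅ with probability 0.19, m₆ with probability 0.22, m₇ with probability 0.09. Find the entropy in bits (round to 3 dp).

2.560 bits

H = −Σ pᵢ log₂ pᵢ.
−0.06·log₂(0.06) = 0.2435
−0.15·log₂(0.15) = 0.4105
−0.26·log₂(0.26) = 0.5053
−0.03·log₂(0.03) = 0.1518
−0.19·log₂(0.19) = 0.4552
−0.22·log₂(0.22) = 0.4806
−0.09·log₂(0.09) = 0.3127
Sum ≈ 2.5596 → 2.560 bits.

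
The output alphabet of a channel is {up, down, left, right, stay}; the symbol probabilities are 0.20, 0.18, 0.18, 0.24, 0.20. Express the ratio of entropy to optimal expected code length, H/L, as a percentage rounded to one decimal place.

98.0%

Entropy H = −Σ p log₂ p ≈ 2.3135 bits.
Huffman merges: 9/50+9/50→9/25; 1/5+1/5→2/5; 6/25+9/25→3/5; 2/5+3/5→1. L = 59/25 ≈ 2.3600.
Efficiency = H/L = 2.3135/2.3600 = 98.0%.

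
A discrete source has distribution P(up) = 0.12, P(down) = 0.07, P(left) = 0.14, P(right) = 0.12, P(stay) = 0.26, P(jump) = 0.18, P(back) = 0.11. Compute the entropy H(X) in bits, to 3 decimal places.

H = −Σ pᵢ log₂ pᵢ.
−0.12·log₂(0.12) = 0.3671
−0.07·log₂(0.07) = 0.2686
−0.14·log₂(0.14) = 0.3971
−0.12·log₂(0.12) = 0.3671
−0.26·log₂(0.26) = 0.5053
−0.18·log₂(0.18) = 0.4453
−0.11·log₂(0.11) = 0.3503
Sum ≈ 2.7007 → 2.701 bits.

2.701 bits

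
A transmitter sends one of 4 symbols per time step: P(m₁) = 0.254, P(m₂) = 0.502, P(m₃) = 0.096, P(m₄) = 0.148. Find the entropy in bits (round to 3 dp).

H = −Σ pᵢ log₂ pᵢ.
−0.254·log₂(0.254) = 0.5022
−0.502·log₂(0.502) = 0.4991
−0.096·log₂(0.096) = 0.3246
−0.148·log₂(0.148) = 0.4079
Sum ≈ 1.7338 → 1.734 bits.

1.734 bits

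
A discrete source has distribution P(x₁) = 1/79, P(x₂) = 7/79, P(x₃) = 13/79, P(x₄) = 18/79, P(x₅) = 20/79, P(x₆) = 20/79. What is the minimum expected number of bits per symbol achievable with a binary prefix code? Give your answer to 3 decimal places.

2.367 bits/symbol

Repeatedly combine the two least-probable nodes; the expected code length is the sum of the merged weights.
merge 1/79 + 7/79 → 8/79
merge 8/79 + 13/79 → 21/79
merge 18/79 + 20/79 → 38/79
merge 20/79 + 21/79 → 41/79
merge 38/79 + 41/79 → 1
L = 8/79 + 21/79 + 38/79 + 41/79 + 1 = 187/79 ≈ 2.367 bits/symbol.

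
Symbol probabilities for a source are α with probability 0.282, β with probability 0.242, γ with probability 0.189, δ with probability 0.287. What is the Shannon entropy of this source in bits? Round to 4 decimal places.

H = −Σ pᵢ log₂ pᵢ.
−0.282·log₂(0.282) = 0.5150
−0.242·log₂(0.242) = 0.4954
−0.189·log₂(0.189) = 0.4543
−0.287·log₂(0.287) = 0.5169
Sum ≈ 1.9815 → 1.9815 bits.

1.9815 bits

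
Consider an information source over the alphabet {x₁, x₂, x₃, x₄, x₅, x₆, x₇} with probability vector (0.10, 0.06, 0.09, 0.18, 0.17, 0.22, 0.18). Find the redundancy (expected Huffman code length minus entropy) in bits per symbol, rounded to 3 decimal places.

0.056 bits

Entropy H = −Σ p log₂ p ≈ 2.6942 bits.
Huffman merges: 3/50+9/100→3/20; 1/10+3/20→1/4; 17/100+9/50→7/20; 9/50+11/50→2/5; 1/4+7/20→3/5; 2/5+3/5→1. L = 11/4 ≈ 2.7500.
L − H = 2.7500 − 2.6942 = 0.056 bits.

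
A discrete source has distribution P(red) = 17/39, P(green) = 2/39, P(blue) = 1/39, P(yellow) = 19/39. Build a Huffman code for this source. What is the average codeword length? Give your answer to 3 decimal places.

1.590 bits/symbol

Repeatedly combine the two least-probable nodes; the expected code length is the sum of the merged weights.
merge 1/39 + 2/39 → 1/13
merge 1/13 + 17/39 → 20/39
merge 19/39 + 20/39 → 1
L = 1/13 + 20/39 + 1 = 62/39 ≈ 1.590 bits/symbol.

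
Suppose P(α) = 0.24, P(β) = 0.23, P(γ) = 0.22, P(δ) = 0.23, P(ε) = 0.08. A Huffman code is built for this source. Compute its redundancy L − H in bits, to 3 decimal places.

0.058 bits

Entropy H = −Σ p log₂ p ≈ 2.2416 bits.
Huffman merges: 2/25+11/50→3/10; 23/100+23/100→23/50; 6/25+3/10→27/50; 23/50+27/50→1. L = 23/10 ≈ 2.3000.
L − H = 2.3000 − 2.2416 = 0.058 bits.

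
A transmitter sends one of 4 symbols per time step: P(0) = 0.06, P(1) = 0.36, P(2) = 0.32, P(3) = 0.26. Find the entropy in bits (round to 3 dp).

1.805 bits

H = −Σ pᵢ log₂ pᵢ.
−0.06·log₂(0.06) = 0.2435
−0.36·log₂(0.36) = 0.5306
−0.32·log₂(0.32) = 0.5260
−0.26·log₂(0.26) = 0.5053
Sum ≈ 1.8055 → 1.805 bits.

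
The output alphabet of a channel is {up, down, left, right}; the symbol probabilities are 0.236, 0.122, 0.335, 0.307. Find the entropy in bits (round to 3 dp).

1.913 bits

H = −Σ pᵢ log₂ pᵢ.
−0.236·log₂(0.236) = 0.4916
−0.122·log₂(0.122) = 0.3703
−0.335·log₂(0.335) = 0.5286
−0.307·log₂(0.307) = 0.5230
Sum ≈ 1.9135 → 1.913 bits.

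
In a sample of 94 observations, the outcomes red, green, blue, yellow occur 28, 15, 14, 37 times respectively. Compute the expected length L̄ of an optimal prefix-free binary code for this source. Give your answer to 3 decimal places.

1.915 bits/symbol

Probabilities are the counts divided by 94.
Repeatedly combine the two least-probable nodes; the expected code length is the sum of the merged weights.
merge 7/47 + 15/94 → 29/94
merge 14/47 + 29/94 → 57/94
merge 37/94 + 57/94 → 1
L = 29/94 + 57/94 + 1 = 90/47 ≈ 1.915 bits/symbol.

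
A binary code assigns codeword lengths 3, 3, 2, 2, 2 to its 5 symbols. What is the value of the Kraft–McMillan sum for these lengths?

With common denominator 2^3 = 8: Σ 2^(−ℓᵢ) = 1/8 + 1/8 + 2/8 + 2/8 + 2/8 = 8/8 = 1.

1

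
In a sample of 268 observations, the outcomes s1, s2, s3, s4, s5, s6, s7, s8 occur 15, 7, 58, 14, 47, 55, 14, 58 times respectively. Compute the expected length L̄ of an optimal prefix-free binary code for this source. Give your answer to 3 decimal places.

2.735 bits/symbol

Probabilities are the counts divided by 268.
Repeatedly combine the two least-probable nodes; the expected code length is the sum of the merged weights.
merge 7/268 + 7/134 → 21/268
merge 7/134 + 15/268 → 29/268
merge 21/268 + 29/268 → 25/134
merge 47/268 + 25/134 → 97/268
merge 55/268 + 29/134 → 113/268
merge 29/134 + 97/268 → 155/268
merge 113/268 + 155/268 → 1
L = 21/268 + 29/268 + 25/134 + 97/268 + 113/268 + 155/268 + 1 = 733/268 ≈ 2.735 bits/symbol.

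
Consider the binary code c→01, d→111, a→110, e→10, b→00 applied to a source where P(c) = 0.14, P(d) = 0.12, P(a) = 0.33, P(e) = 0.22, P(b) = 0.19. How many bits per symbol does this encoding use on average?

L̄ = Σ pᵢ·ℓᵢ = 0.14·2 + 0.12·3 + 0.33·3 + 0.22·2 + 0.19·2 = 2.45 bits/symbol.

2.45 bits/symbol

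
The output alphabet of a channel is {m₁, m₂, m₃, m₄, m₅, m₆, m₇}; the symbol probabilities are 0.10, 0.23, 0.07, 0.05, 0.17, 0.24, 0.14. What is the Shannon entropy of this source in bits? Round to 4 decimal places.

2.6303 bits

H = −Σ pᵢ log₂ pᵢ.
−0.10·log₂(0.10) = 0.3322
−0.23·log₂(0.23) = 0.4877
−0.07·log₂(0.07) = 0.2686
−0.05·log₂(0.05) = 0.2161
−0.17·log₂(0.17) = 0.4346
−0.24·log₂(0.24) = 0.4941
−0.14·log₂(0.14) = 0.3971
Sum ≈ 2.6303 → 2.6303 bits.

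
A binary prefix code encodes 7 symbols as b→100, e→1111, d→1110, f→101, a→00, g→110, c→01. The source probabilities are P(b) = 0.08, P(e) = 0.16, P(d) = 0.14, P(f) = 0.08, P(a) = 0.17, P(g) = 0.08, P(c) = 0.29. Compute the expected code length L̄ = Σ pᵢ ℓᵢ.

L̄ = Σ pᵢ·ℓᵢ = 0.08·3 + 0.16·4 + 0.14·4 + 0.08·3 + 0.17·2 + 0.08·3 + 0.29·2 = 2.84 bits/symbol.

2.84 bits/symbol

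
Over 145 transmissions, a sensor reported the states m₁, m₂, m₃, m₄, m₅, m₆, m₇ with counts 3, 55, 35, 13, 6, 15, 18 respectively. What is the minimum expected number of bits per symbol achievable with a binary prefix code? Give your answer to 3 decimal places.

Probabilities are the counts divided by 145.
Repeatedly combine the two least-probable nodes; the expected code length is the sum of the merged weights.
merge 3/145 + 6/145 → 9/145
merge 9/145 + 13/145 → 22/145
merge 3/29 + 18/145 → 33/145
merge 22/145 + 33/145 → 11/29
merge 7/29 + 11/29 → 18/29
merge 11/29 + 18/29 → 1
L = 9/145 + 22/145 + 33/145 + 11/29 + 18/29 + 1 = 354/145 ≈ 2.441 bits/symbol.

2.441 bits/symbol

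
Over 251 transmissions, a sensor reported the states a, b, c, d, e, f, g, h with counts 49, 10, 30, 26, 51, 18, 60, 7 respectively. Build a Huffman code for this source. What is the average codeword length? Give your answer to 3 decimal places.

2.765 bits/symbol

Probabilities are the counts divided by 251.
Repeatedly combine the two least-probable nodes; the expected code length is the sum of the merged weights.
merge 7/251 + 10/251 → 17/251
merge 17/251 + 18/251 → 35/251
merge 26/251 + 30/251 → 56/251
merge 35/251 + 49/251 → 84/251
merge 51/251 + 56/251 → 107/251
merge 60/251 + 84/251 → 144/251
merge 107/251 + 144/251 → 1
L = 17/251 + 35/251 + 56/251 + 84/251 + 107/251 + 144/251 + 1 = 694/251 ≈ 2.765 bits/symbol.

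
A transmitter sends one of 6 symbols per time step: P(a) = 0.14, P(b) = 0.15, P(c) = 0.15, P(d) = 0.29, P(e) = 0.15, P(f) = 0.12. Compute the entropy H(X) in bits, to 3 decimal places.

H = −Σ pᵢ log₂ pᵢ.
−0.14·log₂(0.14) = 0.3971
−0.15·log₂(0.15) = 0.4105
−0.15·log₂(0.15) = 0.4105
−0.29·log₂(0.29) = 0.5179
−0.15·log₂(0.15) = 0.4105
−0.12·log₂(0.12) = 0.3671
Sum ≈ 2.5137 → 2.514 bits.

2.514 bits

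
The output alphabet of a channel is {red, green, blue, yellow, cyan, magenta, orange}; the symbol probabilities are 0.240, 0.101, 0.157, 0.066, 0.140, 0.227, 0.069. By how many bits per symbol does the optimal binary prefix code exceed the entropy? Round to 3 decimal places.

0.013 bits

Entropy H = −Σ p log₂ p ≈ 2.6553 bits.
Huffman merges: 33/500+69/1000→27/200; 101/1000+27/200→59/250; 7/50+157/1000→297/1000; 227/1000+59/250→463/1000; 6/25+297/1000→537/1000; 463/1000+537/1000→1. L = 667/250 ≈ 2.6680.
L − H = 2.6680 − 2.6553 = 0.013 bits.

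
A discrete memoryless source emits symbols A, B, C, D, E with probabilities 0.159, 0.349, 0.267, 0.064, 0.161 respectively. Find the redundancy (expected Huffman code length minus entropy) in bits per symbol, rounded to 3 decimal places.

0.084 bits

Entropy H = −Σ p log₂ p ≈ 2.1385 bits.
Huffman merges: 8/125+159/1000→223/1000; 161/1000+223/1000→48/125; 267/1000+349/1000→77/125; 48/125+77/125→1. L = 2223/1000 ≈ 2.2230.
L − H = 2.2230 − 2.1385 = 0.084 bits.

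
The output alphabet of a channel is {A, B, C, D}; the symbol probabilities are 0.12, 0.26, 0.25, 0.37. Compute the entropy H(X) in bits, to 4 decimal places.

H = −Σ pᵢ log₂ pᵢ.
−0.12·log₂(0.12) = 0.3671
−0.26·log₂(0.26) = 0.5053
−0.25·log₂(0.25) = 0.5000
−0.37·log₂(0.37) = 0.5307
Sum ≈ 1.9031 → 1.9031 bits.

1.9031 bits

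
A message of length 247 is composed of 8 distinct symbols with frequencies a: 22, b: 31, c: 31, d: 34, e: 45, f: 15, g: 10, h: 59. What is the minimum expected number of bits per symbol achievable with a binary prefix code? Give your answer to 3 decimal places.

2.862 bits/symbol

Probabilities are the counts divided by 247.
Repeatedly combine the two least-probable nodes; the expected code length is the sum of the merged weights.
merge 10/247 + 15/247 → 25/247
merge 22/247 + 25/247 → 47/247
merge 31/247 + 31/247 → 62/247
merge 34/247 + 45/247 → 79/247
merge 47/247 + 59/247 → 106/247
merge 62/247 + 79/247 → 141/247
merge 106/247 + 141/247 → 1
L = 25/247 + 47/247 + 62/247 + 79/247 + 106/247 + 141/247 + 1 = 707/247 ≈ 2.862 bits/symbol.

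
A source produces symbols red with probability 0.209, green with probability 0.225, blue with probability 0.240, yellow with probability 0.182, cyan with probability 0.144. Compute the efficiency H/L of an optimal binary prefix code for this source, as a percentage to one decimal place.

98.9%

Entropy H = −Σ p log₂ p ≈ 2.3003 bits.
Huffman merges: 18/125+91/500→163/500; 209/1000+9/40→217/500; 6/25+163/500→283/500; 217/500+283/500→1. L = 1163/500 ≈ 2.3260.
Efficiency = H/L = 2.3003/2.3260 = 98.9%.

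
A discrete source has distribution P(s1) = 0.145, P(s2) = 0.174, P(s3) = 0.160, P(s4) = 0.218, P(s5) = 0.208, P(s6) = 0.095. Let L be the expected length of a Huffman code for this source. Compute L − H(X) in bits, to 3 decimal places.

Entropy H = −Σ p log₂ p ≈ 2.5388 bits.
Huffman merges: 19/200+29/200→6/25; 4/25+87/500→167/500; 26/125+109/500→213/500; 6/25+167/500→287/500; 213/500+287/500→1. L = 1287/500 ≈ 2.5740.
L − H = 2.5740 − 2.5388 = 0.035 bits.

0.035 bits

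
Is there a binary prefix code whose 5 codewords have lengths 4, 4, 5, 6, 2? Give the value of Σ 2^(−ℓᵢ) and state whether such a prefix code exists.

With common denominator 2^6 = 64: Σ 2^(−ℓᵢ) = 4/64 + 4/64 + 2/64 + 1/64 + 16/64 = 27/64 = 0.421875.
Kraft's inequality requires Σ ≤ 1; here Σ = 0.421875 ≤ 1, so such a prefix code exists.

0.421875; yes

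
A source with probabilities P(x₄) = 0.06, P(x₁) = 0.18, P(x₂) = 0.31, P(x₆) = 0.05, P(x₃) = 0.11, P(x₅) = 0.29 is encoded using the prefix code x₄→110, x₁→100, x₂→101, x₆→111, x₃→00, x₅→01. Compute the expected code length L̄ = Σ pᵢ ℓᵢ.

2.6 bits/symbol

L̄ = Σ pᵢ·ℓᵢ = 0.06·3 + 0.18·3 + 0.31·3 + 0.05·3 + 0.11·2 + 0.29·2 = 2.6 bits/symbol.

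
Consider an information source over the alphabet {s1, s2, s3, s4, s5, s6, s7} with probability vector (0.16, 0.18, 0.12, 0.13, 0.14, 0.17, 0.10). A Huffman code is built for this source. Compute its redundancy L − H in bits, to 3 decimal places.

0.038 bits

Entropy H = −Σ p log₂ p ≈ 2.7819 bits.
Huffman merges: 1/10+3/25→11/50; 13/100+7/50→27/100; 4/25+17/100→33/100; 9/50+11/50→2/5; 27/100+33/100→3/5; 2/5+3/5→1. L = 141/50 ≈ 2.8200.
L − H = 2.8200 − 2.7819 = 0.038 bits.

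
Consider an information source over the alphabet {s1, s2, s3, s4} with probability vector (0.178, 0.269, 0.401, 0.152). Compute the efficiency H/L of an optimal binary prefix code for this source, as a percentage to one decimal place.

98.2%

Entropy H = −Σ p log₂ p ≈ 1.8946 bits.
Huffman merges: 19/125+89/500→33/100; 269/1000+33/100→599/1000; 401/1000+599/1000→1. L = 1929/1000 ≈ 1.9290.
Efficiency = H/L = 1.8946/1.9290 = 98.2%.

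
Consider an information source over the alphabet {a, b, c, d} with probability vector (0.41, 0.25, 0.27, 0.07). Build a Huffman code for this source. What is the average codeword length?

Repeatedly combine the two least-probable nodes; the expected code length is the sum of the merged weights.
merge 7/100 + 1/4 → 8/25
merge 27/100 + 8/25 → 59/100
merge 41/100 + 59/100 → 1
L = 8/25 + 59/100 + 1 = 191/100 = 1.91 bits/symbol.

1.91 bits/symbol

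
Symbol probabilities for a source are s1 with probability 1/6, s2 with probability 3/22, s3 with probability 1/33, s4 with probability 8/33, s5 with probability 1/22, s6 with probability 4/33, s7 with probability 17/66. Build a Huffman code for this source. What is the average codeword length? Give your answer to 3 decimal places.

Repeatedly combine the two least-probable nodes; the expected code length is the sum of the merged weights.
merge 1/33 + 1/22 → 5/66
merge 5/66 + 4/33 → 13/66
merge 3/22 + 1/6 → 10/33
merge 13/66 + 8/33 → 29/66
merge 17/66 + 10/33 → 37/66
merge 29/66 + 37/66 → 1
L = 5/66 + 13/66 + 10/33 + 29/66 + 37/66 + 1 = 85/33 ≈ 2.576 bits/symbol.

2.576 bits/symbol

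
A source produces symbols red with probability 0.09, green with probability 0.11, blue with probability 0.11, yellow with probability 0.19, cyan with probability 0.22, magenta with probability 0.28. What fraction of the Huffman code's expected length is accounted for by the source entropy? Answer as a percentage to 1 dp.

98.5%

Entropy H = −Σ p log₂ p ≈ 2.4632 bits.
Huffman merges: 9/100+11/100→1/5; 11/100+19/100→3/10; 1/5+11/50→21/50; 7/25+3/10→29/50; 21/50+29/50→1. L = 5/2 ≈ 2.5000.
Efficiency = H/L = 2.4632/2.5000 = 98.5%.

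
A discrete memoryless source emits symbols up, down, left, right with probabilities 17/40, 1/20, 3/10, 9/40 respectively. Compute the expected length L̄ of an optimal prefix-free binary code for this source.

1.85 bits/symbol

Repeatedly combine the two least-probable nodes; the expected code length is the sum of the merged weights.
merge 1/20 + 9/40 → 11/40
merge 11/40 + 3/10 → 23/40
merge 17/40 + 23/40 → 1
L = 11/40 + 23/40 + 1 = 37/20 = 1.85 bits/symbol.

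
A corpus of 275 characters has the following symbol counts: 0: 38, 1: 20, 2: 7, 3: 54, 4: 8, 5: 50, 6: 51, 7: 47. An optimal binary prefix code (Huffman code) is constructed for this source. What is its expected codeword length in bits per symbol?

Probabilities are the counts divided by 275.
Repeatedly combine the two least-probable nodes; the expected code length is the sum of the merged weights.
merge 7/275 + 8/275 → 3/55
merge 3/55 + 4/55 → 7/55
merge 7/55 + 38/275 → 73/275
merge 47/275 + 2/11 → 97/275
merge 51/275 + 54/275 → 21/55
merge 73/275 + 97/275 → 34/55
merge 21/55 + 34/55 → 1
L = 3/55 + 7/55 + 73/275 + 97/275 + 21/55 + 34/55 + 1 = 14/5 = 2.8 bits/symbol.

2.8 bits/symbol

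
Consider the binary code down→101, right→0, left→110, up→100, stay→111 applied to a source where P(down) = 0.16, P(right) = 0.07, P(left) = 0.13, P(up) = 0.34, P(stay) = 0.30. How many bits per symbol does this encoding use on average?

2.86 bits/symbol

L̄ = Σ pᵢ·ℓᵢ = 0.16·3 + 0.07·1 + 0.13·3 + 0.34·3 + 0.30·3 = 2.86 bits/symbol.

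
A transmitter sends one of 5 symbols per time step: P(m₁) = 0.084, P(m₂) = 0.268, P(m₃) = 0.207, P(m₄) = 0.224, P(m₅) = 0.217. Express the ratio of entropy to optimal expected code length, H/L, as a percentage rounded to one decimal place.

Entropy H = −Σ p log₂ p ≈ 2.2415 bits.
Huffman merges: 21/250+207/1000→291/1000; 217/1000+28/125→441/1000; 67/250+291/1000→559/1000; 441/1000+559/1000→1. L = 2291/1000 ≈ 2.2910.
Efficiency = H/L = 2.2415/2.2910 = 97.8%.

97.8%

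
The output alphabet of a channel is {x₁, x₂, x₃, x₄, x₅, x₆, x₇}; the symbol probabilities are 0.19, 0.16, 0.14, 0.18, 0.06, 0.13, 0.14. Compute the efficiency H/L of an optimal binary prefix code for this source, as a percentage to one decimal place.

Entropy H = −Σ p log₂ p ≈ 2.7439 bits.
Huffman merges: 3/50+13/100→19/100; 7/50+7/50→7/25; 4/25+9/50→17/50; 19/100+19/100→19/50; 7/25+17/50→31/50; 19/50+31/50→1. L = 281/100 ≈ 2.8100.
Efficiency = H/L = 2.7439/2.8100 = 97.6%.

97.6%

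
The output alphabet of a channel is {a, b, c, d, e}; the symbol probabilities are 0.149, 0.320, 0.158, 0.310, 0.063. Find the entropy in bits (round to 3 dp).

H = −Σ pᵢ log₂ pᵢ.
−0.149·log₂(0.149) = 0.4092
−0.320·log₂(0.320) = 0.5260
−0.158·log₂(0.158) = 0.4206
−0.310·log₂(0.310) = 0.5238
−0.063·log₂(0.063) = 0.2513
Sum ≈ 2.1309 → 2.131 bits.

2.131 bits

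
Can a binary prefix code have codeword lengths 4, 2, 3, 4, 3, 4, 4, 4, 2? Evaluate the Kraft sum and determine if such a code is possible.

1.0625; no

With common denominator 2^4 = 16: Σ 2^(−ℓᵢ) = 1/16 + 4/16 + 2/16 + 1/16 + 2/16 + 1/16 + 1/16 + 1/16 + 4/16 = 17/16 = 1.0625.
Kraft's inequality requires Σ ≤ 1; here Σ = 1.0625 > 1, so no such prefix code exists.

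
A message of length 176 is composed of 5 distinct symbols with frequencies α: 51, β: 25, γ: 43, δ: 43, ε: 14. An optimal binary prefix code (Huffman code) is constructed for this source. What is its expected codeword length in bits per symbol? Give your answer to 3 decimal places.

2.222 bits/symbol

Probabilities are the counts divided by 176.
Repeatedly combine the two least-probable nodes; the expected code length is the sum of the merged weights.
merge 7/88 + 25/176 → 39/176
merge 39/176 + 43/176 → 41/88
merge 43/176 + 51/176 → 47/88
merge 41/88 + 47/88 → 1
L = 39/176 + 41/88 + 47/88 + 1 = 391/176 ≈ 2.222 bits/symbol.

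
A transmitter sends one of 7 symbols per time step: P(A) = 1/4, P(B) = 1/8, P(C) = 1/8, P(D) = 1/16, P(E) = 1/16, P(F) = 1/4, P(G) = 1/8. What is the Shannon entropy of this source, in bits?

2.625 bits

Each probability is a power of 1/2, so log₂(1/p) is an integer.
H = Σ p·log₂(1/p) = 1/4·2 + 1/8·3 + 1/8·3 + 1/16·4 + 1/16·4 + 1/4·2 + 1/8·3 = 2.625 bits.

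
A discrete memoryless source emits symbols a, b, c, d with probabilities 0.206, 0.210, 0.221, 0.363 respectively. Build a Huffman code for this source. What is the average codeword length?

2 bits/symbol

Repeatedly combine the two least-probable nodes; the expected code length is the sum of the merged weights.
merge 103/500 + 21/100 → 52/125
merge 221/1000 + 363/1000 → 73/125
merge 52/125 + 73/125 → 1
L = 52/125 + 73/125 + 1 = 2 bits/symbol.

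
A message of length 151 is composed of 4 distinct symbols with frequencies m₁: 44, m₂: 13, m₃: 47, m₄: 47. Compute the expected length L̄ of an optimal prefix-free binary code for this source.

2 bits/symbol

Probabilities are the counts divided by 151.
Repeatedly combine the two least-probable nodes; the expected code length is the sum of the merged weights.
merge 13/151 + 44/151 → 57/151
merge 47/151 + 47/151 → 94/151
merge 57/151 + 94/151 → 1
L = 57/151 + 94/151 + 1 = 2 bits/symbol.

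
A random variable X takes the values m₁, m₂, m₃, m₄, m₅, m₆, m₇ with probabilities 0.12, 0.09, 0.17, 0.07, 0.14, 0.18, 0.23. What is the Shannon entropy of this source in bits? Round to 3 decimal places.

2.713 bits

H = −Σ pᵢ log₂ pᵢ.
−0.12·log₂(0.12) = 0.3671
−0.09·log₂(0.09) = 0.3127
−0.17·log₂(0.17) = 0.4346
−0.07·log₂(0.07) = 0.2686
−0.14·log₂(0.14) = 0.3971
−0.18·log₂(0.18) = 0.4453
−0.23·log₂(0.23) = 0.4877
Sum ≈ 2.7129 → 2.713 bits.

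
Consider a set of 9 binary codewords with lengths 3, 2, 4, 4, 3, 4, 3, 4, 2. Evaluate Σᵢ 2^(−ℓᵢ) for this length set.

1.125

With common denominator 2^4 = 16: Σ 2^(−ℓᵢ) = 2/16 + 4/16 + 1/16 + 1/16 + 2/16 + 1/16 + 2/16 + 1/16 + 4/16 = 18/16 = 1.125.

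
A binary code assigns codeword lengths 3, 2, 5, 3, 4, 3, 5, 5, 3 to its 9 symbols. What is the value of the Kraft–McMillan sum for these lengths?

0.90625

With common denominator 2^5 = 32: Σ 2^(−ℓᵢ) = 4/32 + 8/32 + 1/32 + 4/32 + 2/32 + 4/32 + 1/32 + 1/32 + 4/32 = 29/32 = 0.90625.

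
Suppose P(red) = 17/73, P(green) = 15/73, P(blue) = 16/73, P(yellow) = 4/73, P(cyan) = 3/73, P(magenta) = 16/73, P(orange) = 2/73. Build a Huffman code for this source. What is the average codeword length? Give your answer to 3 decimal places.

2.521 bits/symbol

Repeatedly combine the two least-probable nodes; the expected code length is the sum of the merged weights.
merge 2/73 + 3/73 → 5/73
merge 4/73 + 5/73 → 9/73
merge 9/73 + 15/73 → 24/73
merge 16/73 + 16/73 → 32/73
merge 17/73 + 24/73 → 41/73
merge 32/73 + 41/73 → 1
L = 5/73 + 9/73 + 24/73 + 32/73 + 41/73 + 1 = 184/73 ≈ 2.521 bits/symbol.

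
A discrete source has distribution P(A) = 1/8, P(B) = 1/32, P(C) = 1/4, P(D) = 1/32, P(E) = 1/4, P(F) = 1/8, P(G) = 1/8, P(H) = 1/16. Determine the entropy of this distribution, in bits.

Each probability is a power of 1/2, so log₂(1/p) is an integer.
H = Σ p·log₂(1/p) = 1/8·3 + 1/32·5 + 1/4·2 + 1/32·5 + 1/4·2 + 1/8·3 + 1/8·3 + 1/16·4 = 2.6875 bits.

2.6875 bits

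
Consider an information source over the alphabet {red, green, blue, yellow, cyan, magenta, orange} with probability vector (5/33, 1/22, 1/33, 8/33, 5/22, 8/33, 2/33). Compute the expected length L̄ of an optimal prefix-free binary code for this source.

2.5 bits/symbol

Repeatedly combine the two least-probable nodes; the expected code length is the sum of the merged weights.
merge 1/33 + 1/22 → 5/66
merge 2/33 + 5/66 → 3/22
merge 3/22 + 5/33 → 19/66
merge 5/22 + 8/33 → 31/66
merge 8/33 + 19/66 → 35/66
merge 31/66 + 35/66 → 1
L = 5/66 + 3/22 + 19/66 + 31/66 + 35/66 + 1 = 5/2 = 2.5 bits/symbol.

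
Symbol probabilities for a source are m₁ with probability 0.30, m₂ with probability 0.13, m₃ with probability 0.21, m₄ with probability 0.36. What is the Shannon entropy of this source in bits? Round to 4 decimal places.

1.9072 bits

H = −Σ pᵢ log₂ pᵢ.
−0.30·log₂(0.30) = 0.5211
−0.13·log₂(0.13) = 0.3826
−0.21·log₂(0.21) = 0.4728
−0.36·log₂(0.36) = 0.5306
Sum ≈ 1.9072 → 1.9072 bits.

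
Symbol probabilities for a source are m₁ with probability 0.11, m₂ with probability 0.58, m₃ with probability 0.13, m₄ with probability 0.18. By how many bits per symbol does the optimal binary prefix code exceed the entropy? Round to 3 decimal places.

0.026 bits

Entropy H = −Σ p log₂ p ≈ 1.6340 bits.
Huffman merges: 11/100+13/100→6/25; 9/50+6/25→21/50; 21/50+29/50→1. L = 83/50 ≈ 1.6600.
L − H = 1.6600 − 1.6340 = 0.026 bits.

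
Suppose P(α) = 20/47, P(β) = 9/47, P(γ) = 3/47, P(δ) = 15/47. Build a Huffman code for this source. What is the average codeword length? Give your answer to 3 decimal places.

1.830 bits/symbol

Repeatedly combine the two least-probable nodes; the expected code length is the sum of the merged weights.
merge 3/47 + 9/47 → 12/47
merge 12/47 + 15/47 → 27/47
merge 20/47 + 27/47 → 1
L = 12/47 + 27/47 + 1 = 86/47 ≈ 1.830 bits/symbol.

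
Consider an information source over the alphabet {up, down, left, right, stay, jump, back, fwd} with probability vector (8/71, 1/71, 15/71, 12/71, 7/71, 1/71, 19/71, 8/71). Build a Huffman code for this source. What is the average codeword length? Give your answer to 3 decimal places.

2.676 bits/symbol

Repeatedly combine the two least-probable nodes; the expected code length is the sum of the merged weights.
merge 1/71 + 1/71 → 2/71
merge 2/71 + 7/71 → 9/71
merge 8/71 + 8/71 → 16/71
merge 9/71 + 12/71 → 21/71
merge 15/71 + 16/71 → 31/71
merge 19/71 + 21/71 → 40/71
merge 31/71 + 40/71 → 1
L = 2/71 + 9/71 + 16/71 + 21/71 + 31/71 + 40/71 + 1 = 190/71 ≈ 2.676 bits/symbol.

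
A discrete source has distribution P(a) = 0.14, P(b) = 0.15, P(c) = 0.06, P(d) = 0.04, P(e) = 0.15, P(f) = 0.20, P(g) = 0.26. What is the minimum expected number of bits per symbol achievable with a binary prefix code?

Repeatedly combine the two least-probable nodes; the expected code length is the sum of the merged weights.
merge 1/25 + 3/50 → 1/10
merge 1/10 + 7/50 → 6/25
merge 3/20 + 3/20 → 3/10
merge 1/5 + 6/25 → 11/25
merge 13/50 + 3/10 → 14/25
merge 11/25 + 14/25 → 1
L = 1/10 + 6/25 + 3/10 + 11/25 + 14/25 + 1 = 66/25 = 2.64 bits/symbol.

2.64 bits/symbol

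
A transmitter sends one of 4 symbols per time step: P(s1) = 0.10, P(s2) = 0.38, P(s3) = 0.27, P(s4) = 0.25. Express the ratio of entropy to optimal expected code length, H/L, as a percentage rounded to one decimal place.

Entropy H = −Σ p log₂ p ≈ 1.8727 bits.
Huffman merges: 1/10+1/4→7/20; 27/100+7/20→31/50; 19/50+31/50→1. L = 197/100 ≈ 1.9700.
Efficiency = H/L = 1.8727/1.9700 = 95.1%.

95.1%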